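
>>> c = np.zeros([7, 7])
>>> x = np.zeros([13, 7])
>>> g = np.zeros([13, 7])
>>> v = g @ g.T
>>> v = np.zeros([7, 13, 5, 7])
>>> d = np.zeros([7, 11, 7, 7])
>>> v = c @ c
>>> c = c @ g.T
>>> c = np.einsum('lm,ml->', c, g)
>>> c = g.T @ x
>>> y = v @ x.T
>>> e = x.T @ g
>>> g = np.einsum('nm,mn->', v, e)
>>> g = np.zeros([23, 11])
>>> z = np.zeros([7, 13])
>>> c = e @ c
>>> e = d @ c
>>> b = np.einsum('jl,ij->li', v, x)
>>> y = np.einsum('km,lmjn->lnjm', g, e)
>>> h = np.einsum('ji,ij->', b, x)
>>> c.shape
(7, 7)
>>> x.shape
(13, 7)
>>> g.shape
(23, 11)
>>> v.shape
(7, 7)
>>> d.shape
(7, 11, 7, 7)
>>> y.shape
(7, 7, 7, 11)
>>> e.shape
(7, 11, 7, 7)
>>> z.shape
(7, 13)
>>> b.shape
(7, 13)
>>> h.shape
()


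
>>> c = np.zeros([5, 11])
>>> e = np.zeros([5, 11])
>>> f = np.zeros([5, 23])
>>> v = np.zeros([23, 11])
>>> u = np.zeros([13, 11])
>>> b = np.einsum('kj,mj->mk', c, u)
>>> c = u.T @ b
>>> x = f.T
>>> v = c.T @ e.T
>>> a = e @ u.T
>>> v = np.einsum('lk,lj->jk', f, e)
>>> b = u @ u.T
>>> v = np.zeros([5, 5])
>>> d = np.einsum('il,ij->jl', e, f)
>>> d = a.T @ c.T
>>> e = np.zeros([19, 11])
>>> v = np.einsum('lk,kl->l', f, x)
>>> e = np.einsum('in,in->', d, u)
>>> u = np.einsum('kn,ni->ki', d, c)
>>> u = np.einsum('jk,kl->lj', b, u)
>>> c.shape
(11, 5)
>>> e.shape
()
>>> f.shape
(5, 23)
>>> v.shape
(5,)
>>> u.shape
(5, 13)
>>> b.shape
(13, 13)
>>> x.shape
(23, 5)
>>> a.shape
(5, 13)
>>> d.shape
(13, 11)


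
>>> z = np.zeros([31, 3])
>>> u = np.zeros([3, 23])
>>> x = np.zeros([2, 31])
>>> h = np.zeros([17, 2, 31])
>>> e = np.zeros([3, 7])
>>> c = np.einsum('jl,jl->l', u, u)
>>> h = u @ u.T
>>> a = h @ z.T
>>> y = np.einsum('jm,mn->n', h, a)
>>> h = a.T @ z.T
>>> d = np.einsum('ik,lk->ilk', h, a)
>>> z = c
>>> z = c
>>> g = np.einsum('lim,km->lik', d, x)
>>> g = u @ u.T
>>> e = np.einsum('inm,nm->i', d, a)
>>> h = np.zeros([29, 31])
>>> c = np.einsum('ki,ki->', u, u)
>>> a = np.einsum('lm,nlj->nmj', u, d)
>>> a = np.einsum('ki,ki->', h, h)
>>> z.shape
(23,)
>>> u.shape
(3, 23)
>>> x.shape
(2, 31)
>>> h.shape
(29, 31)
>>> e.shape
(31,)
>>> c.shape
()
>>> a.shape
()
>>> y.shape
(31,)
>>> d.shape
(31, 3, 31)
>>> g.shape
(3, 3)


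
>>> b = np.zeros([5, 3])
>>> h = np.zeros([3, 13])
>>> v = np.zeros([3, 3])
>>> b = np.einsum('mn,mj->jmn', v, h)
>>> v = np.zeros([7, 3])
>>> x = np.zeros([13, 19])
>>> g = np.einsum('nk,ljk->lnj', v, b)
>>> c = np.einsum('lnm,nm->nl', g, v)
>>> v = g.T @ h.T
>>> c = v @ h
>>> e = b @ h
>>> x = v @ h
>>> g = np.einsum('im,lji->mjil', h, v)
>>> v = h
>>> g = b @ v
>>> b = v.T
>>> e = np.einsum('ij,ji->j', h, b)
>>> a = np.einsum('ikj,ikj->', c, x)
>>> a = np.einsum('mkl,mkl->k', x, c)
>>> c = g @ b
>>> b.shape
(13, 3)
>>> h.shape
(3, 13)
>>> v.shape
(3, 13)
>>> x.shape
(3, 7, 13)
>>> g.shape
(13, 3, 13)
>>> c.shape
(13, 3, 3)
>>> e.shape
(13,)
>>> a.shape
(7,)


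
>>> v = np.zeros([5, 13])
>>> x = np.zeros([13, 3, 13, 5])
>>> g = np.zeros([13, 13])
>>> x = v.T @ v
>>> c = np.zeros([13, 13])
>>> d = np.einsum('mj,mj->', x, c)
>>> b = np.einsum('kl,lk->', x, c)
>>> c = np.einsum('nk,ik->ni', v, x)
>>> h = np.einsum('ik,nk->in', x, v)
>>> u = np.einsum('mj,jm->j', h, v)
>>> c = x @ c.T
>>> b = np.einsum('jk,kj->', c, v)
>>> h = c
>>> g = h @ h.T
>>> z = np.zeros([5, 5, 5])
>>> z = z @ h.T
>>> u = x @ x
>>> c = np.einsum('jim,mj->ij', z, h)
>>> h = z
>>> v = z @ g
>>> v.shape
(5, 5, 13)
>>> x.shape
(13, 13)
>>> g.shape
(13, 13)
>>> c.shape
(5, 5)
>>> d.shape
()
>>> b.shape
()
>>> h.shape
(5, 5, 13)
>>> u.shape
(13, 13)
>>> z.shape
(5, 5, 13)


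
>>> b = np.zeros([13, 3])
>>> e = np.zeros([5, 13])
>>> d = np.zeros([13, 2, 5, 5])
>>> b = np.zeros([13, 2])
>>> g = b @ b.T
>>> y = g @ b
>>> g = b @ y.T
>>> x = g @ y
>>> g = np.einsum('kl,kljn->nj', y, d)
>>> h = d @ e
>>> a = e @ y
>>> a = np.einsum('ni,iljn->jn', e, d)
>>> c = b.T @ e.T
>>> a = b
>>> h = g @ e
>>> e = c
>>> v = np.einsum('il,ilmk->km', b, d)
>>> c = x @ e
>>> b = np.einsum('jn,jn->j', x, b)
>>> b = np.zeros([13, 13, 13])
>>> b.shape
(13, 13, 13)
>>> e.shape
(2, 5)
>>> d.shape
(13, 2, 5, 5)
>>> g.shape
(5, 5)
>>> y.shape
(13, 2)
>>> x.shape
(13, 2)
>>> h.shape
(5, 13)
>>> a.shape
(13, 2)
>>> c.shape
(13, 5)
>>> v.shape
(5, 5)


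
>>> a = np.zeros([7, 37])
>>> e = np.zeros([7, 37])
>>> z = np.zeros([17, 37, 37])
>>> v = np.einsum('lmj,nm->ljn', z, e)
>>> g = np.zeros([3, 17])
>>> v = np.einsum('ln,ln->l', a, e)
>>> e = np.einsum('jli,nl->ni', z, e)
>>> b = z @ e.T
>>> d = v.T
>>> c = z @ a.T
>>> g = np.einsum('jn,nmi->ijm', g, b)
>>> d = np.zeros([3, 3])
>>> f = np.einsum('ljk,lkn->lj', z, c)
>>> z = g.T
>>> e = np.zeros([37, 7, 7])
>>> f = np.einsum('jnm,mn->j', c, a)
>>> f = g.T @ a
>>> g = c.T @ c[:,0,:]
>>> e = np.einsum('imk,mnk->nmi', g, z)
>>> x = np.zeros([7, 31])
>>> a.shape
(7, 37)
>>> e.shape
(3, 37, 7)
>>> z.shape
(37, 3, 7)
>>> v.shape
(7,)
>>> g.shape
(7, 37, 7)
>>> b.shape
(17, 37, 7)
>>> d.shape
(3, 3)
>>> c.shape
(17, 37, 7)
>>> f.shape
(37, 3, 37)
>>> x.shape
(7, 31)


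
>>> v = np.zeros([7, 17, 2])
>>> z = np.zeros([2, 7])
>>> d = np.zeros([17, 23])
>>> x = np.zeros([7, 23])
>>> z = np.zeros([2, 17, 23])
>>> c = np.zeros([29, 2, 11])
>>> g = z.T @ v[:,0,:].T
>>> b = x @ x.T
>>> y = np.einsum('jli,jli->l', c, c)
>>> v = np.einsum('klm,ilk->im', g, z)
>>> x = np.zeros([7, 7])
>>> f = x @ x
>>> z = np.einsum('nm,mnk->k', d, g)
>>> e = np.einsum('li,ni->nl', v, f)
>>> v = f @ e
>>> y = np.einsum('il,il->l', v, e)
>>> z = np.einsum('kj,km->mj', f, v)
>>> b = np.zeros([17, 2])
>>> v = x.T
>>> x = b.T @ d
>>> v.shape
(7, 7)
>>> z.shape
(2, 7)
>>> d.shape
(17, 23)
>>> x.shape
(2, 23)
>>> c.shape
(29, 2, 11)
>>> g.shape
(23, 17, 7)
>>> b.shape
(17, 2)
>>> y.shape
(2,)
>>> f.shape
(7, 7)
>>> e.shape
(7, 2)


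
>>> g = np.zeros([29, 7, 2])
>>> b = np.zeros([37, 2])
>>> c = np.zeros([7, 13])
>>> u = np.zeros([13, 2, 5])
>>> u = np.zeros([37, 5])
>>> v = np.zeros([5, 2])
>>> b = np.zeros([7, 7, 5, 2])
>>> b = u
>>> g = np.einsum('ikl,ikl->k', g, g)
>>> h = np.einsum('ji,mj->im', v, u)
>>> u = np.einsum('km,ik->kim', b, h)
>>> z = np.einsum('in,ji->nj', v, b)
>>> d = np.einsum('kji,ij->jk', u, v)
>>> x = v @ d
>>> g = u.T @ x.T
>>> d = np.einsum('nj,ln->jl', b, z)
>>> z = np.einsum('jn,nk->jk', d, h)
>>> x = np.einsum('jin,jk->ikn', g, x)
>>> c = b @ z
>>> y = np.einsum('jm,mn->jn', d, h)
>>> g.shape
(5, 2, 5)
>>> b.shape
(37, 5)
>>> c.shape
(37, 37)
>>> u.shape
(37, 2, 5)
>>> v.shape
(5, 2)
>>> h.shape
(2, 37)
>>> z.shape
(5, 37)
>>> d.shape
(5, 2)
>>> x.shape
(2, 37, 5)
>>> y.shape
(5, 37)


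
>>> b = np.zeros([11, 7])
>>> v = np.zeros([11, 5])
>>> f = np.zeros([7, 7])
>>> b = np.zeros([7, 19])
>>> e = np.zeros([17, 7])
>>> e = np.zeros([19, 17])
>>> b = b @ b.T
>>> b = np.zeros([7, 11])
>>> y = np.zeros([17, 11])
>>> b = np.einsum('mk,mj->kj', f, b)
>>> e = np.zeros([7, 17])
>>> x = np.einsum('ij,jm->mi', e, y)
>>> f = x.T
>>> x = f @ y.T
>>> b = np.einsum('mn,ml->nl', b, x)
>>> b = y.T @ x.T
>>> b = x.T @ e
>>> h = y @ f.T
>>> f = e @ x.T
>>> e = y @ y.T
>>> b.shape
(17, 17)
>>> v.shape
(11, 5)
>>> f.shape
(7, 7)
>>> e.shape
(17, 17)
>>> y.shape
(17, 11)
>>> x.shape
(7, 17)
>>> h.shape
(17, 7)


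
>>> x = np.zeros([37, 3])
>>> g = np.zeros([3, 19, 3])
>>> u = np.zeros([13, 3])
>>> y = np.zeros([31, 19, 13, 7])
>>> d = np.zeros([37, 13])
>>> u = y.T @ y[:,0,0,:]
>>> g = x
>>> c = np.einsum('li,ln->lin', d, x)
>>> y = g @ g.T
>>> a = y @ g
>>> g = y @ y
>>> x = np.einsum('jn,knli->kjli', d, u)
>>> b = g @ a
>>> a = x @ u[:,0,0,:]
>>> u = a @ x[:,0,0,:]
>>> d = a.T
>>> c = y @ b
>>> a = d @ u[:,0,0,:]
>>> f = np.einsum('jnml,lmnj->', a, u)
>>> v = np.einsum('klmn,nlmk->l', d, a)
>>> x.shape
(7, 37, 19, 7)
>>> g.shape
(37, 37)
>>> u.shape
(7, 37, 19, 7)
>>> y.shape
(37, 37)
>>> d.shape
(7, 19, 37, 7)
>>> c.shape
(37, 3)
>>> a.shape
(7, 19, 37, 7)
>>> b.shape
(37, 3)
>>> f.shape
()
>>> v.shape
(19,)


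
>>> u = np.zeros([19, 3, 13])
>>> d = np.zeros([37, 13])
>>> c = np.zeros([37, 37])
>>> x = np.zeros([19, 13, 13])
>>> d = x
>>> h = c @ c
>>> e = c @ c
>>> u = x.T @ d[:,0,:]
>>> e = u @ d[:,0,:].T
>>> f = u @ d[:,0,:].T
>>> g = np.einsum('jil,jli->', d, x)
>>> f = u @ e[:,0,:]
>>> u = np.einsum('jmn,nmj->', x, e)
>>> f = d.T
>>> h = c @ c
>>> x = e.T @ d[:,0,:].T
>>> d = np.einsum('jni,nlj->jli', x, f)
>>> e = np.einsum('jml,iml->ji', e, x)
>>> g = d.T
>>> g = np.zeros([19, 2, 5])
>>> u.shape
()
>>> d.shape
(19, 13, 19)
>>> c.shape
(37, 37)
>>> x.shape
(19, 13, 19)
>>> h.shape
(37, 37)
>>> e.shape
(13, 19)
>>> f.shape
(13, 13, 19)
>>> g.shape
(19, 2, 5)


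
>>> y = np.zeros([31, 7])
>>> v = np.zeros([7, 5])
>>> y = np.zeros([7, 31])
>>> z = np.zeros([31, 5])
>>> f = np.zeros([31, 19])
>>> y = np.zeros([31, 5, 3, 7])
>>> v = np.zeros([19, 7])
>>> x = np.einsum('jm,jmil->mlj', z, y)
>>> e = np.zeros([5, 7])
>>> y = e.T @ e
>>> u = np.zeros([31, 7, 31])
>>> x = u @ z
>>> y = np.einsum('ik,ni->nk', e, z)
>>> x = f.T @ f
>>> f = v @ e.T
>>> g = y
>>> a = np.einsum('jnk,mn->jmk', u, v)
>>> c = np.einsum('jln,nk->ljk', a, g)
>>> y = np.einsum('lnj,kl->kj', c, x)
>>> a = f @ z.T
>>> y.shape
(19, 7)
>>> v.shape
(19, 7)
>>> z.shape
(31, 5)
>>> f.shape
(19, 5)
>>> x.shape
(19, 19)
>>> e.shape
(5, 7)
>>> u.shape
(31, 7, 31)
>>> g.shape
(31, 7)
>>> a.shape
(19, 31)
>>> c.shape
(19, 31, 7)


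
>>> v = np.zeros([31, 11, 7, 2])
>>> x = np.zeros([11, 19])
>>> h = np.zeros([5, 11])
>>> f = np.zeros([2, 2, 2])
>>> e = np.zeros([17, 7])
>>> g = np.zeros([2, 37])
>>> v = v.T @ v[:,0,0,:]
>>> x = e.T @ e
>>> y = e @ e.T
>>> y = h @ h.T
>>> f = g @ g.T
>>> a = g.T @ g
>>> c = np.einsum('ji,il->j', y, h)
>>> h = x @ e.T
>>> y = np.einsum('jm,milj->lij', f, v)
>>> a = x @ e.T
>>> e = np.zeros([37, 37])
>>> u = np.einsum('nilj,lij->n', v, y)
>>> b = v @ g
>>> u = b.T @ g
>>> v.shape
(2, 7, 11, 2)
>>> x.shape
(7, 7)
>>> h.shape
(7, 17)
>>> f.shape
(2, 2)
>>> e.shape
(37, 37)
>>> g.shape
(2, 37)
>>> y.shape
(11, 7, 2)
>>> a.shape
(7, 17)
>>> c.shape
(5,)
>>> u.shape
(37, 11, 7, 37)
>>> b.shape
(2, 7, 11, 37)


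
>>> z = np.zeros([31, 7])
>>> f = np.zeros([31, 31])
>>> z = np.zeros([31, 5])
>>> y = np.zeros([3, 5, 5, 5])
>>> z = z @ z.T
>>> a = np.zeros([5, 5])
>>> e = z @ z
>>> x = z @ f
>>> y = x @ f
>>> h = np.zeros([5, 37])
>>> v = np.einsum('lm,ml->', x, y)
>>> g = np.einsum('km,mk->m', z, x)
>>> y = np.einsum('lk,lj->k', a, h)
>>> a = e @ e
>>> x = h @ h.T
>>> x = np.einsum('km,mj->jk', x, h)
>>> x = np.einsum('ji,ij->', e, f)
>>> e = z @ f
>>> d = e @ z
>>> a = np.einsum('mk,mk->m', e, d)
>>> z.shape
(31, 31)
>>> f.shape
(31, 31)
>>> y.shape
(5,)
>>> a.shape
(31,)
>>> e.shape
(31, 31)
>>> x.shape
()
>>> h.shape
(5, 37)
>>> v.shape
()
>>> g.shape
(31,)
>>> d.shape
(31, 31)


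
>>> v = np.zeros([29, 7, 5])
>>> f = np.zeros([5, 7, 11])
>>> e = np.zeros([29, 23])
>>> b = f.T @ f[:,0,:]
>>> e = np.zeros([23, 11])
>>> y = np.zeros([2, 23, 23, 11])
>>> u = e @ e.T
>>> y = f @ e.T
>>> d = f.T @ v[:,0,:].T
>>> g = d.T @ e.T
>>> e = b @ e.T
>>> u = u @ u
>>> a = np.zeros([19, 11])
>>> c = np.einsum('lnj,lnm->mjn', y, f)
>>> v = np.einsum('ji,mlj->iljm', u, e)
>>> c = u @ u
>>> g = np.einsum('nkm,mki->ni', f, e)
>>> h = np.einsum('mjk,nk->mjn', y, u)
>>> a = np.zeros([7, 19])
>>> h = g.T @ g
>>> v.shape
(23, 7, 23, 11)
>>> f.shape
(5, 7, 11)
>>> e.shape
(11, 7, 23)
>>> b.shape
(11, 7, 11)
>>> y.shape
(5, 7, 23)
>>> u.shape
(23, 23)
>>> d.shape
(11, 7, 29)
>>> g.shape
(5, 23)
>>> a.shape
(7, 19)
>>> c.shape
(23, 23)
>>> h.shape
(23, 23)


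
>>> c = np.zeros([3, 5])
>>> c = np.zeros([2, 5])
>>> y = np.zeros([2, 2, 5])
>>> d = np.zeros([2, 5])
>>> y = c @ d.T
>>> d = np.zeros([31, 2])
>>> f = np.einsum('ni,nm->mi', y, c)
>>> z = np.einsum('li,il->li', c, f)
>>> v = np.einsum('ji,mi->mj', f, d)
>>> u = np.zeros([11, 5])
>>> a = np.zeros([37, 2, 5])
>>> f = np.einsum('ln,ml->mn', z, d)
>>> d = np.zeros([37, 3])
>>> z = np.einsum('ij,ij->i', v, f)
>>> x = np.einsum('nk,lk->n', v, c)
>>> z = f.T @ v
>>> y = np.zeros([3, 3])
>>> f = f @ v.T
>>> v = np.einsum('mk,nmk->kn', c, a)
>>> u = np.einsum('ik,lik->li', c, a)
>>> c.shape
(2, 5)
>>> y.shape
(3, 3)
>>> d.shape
(37, 3)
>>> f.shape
(31, 31)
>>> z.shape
(5, 5)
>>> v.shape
(5, 37)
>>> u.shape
(37, 2)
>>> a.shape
(37, 2, 5)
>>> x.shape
(31,)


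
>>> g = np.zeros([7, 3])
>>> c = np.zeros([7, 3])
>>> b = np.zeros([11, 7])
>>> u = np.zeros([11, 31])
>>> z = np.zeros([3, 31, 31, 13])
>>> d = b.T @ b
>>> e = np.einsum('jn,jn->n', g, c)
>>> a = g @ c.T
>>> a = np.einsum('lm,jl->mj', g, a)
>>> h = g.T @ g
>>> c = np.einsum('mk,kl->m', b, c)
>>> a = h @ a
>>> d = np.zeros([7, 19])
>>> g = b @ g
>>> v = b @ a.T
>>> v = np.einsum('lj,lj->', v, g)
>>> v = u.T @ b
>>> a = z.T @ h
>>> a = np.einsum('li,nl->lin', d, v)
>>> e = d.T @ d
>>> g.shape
(11, 3)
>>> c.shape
(11,)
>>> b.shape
(11, 7)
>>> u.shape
(11, 31)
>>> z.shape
(3, 31, 31, 13)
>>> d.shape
(7, 19)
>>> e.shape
(19, 19)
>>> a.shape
(7, 19, 31)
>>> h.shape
(3, 3)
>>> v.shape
(31, 7)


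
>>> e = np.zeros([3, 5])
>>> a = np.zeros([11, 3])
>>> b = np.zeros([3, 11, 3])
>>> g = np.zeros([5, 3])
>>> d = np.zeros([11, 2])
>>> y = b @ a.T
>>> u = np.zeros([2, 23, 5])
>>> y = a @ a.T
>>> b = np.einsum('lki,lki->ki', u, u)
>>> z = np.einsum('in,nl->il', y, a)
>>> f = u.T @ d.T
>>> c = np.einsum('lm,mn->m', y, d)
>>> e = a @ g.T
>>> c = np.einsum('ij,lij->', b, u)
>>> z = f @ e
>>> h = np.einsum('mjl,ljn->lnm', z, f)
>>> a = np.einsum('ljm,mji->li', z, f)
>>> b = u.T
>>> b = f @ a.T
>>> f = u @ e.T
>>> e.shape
(11, 5)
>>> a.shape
(5, 11)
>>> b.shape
(5, 23, 5)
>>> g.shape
(5, 3)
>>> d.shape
(11, 2)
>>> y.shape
(11, 11)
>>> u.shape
(2, 23, 5)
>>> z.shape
(5, 23, 5)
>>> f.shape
(2, 23, 11)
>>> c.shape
()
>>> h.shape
(5, 11, 5)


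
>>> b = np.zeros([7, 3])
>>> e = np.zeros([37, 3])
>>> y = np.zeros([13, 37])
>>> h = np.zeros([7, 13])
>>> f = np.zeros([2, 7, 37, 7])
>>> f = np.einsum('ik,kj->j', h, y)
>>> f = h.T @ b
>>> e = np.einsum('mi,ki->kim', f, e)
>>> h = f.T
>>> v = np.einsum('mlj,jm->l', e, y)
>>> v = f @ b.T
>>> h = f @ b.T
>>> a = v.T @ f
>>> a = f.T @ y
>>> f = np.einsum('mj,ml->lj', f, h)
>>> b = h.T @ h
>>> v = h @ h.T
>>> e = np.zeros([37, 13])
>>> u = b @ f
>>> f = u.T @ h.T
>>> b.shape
(7, 7)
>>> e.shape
(37, 13)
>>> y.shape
(13, 37)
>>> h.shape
(13, 7)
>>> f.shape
(3, 13)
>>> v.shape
(13, 13)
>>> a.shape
(3, 37)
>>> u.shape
(7, 3)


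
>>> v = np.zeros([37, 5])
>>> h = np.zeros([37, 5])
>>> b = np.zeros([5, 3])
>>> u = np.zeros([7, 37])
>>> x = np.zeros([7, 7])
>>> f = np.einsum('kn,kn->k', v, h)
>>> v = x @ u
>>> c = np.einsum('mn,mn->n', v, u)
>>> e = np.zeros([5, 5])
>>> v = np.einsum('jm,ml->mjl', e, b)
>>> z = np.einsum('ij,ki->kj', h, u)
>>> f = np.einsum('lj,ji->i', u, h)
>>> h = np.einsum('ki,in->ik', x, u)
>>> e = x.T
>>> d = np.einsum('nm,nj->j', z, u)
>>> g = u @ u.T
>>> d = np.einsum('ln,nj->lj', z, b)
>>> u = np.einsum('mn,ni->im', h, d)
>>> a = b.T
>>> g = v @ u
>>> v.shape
(5, 5, 3)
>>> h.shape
(7, 7)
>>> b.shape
(5, 3)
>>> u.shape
(3, 7)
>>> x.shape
(7, 7)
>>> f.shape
(5,)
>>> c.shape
(37,)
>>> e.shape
(7, 7)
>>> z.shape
(7, 5)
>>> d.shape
(7, 3)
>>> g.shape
(5, 5, 7)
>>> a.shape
(3, 5)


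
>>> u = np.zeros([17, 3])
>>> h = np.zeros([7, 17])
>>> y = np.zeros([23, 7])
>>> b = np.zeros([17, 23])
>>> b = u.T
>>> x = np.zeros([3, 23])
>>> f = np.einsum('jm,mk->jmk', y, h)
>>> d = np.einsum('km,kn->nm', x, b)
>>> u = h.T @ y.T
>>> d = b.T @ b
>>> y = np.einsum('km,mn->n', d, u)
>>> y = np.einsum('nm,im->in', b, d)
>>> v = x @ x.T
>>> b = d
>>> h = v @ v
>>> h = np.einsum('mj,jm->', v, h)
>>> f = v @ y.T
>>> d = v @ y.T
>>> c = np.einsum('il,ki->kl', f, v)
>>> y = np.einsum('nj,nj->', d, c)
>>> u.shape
(17, 23)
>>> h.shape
()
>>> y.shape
()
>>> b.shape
(17, 17)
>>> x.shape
(3, 23)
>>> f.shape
(3, 17)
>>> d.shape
(3, 17)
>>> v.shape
(3, 3)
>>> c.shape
(3, 17)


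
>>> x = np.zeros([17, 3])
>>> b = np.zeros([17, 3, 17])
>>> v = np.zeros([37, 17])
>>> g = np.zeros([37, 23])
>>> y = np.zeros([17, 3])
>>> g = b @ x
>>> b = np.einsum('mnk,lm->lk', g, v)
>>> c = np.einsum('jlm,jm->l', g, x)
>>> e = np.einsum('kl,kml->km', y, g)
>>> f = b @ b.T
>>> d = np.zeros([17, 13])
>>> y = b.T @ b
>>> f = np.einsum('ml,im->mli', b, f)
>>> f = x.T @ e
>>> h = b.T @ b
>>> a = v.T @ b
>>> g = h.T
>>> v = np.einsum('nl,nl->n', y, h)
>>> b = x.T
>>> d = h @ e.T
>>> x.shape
(17, 3)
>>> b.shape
(3, 17)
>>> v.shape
(3,)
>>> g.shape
(3, 3)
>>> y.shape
(3, 3)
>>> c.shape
(3,)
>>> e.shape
(17, 3)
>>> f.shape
(3, 3)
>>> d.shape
(3, 17)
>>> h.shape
(3, 3)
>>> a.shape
(17, 3)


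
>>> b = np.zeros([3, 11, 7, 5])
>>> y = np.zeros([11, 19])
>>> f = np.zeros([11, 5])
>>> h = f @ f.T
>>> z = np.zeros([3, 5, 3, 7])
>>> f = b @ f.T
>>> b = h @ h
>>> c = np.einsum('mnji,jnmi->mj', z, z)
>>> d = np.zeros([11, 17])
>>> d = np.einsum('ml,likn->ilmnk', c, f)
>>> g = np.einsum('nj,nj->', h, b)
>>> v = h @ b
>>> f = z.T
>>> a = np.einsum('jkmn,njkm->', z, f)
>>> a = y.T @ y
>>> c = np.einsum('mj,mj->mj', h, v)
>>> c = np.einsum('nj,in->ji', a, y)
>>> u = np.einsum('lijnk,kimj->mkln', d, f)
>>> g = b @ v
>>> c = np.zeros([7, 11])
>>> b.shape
(11, 11)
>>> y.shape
(11, 19)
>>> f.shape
(7, 3, 5, 3)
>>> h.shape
(11, 11)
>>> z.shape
(3, 5, 3, 7)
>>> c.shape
(7, 11)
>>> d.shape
(11, 3, 3, 11, 7)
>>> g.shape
(11, 11)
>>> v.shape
(11, 11)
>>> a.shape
(19, 19)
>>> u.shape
(5, 7, 11, 11)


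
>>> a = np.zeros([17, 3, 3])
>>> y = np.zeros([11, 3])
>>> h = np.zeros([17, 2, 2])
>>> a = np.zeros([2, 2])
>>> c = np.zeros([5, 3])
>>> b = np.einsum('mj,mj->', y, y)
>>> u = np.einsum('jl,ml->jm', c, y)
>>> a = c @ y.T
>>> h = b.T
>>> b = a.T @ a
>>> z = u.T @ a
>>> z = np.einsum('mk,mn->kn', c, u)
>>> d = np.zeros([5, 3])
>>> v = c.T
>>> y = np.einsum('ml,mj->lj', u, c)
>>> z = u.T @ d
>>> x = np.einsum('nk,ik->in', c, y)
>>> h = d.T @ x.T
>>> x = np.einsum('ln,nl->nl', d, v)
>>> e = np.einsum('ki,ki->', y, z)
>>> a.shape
(5, 11)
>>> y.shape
(11, 3)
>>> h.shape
(3, 11)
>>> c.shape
(5, 3)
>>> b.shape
(11, 11)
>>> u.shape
(5, 11)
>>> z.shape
(11, 3)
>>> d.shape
(5, 3)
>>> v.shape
(3, 5)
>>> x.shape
(3, 5)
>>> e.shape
()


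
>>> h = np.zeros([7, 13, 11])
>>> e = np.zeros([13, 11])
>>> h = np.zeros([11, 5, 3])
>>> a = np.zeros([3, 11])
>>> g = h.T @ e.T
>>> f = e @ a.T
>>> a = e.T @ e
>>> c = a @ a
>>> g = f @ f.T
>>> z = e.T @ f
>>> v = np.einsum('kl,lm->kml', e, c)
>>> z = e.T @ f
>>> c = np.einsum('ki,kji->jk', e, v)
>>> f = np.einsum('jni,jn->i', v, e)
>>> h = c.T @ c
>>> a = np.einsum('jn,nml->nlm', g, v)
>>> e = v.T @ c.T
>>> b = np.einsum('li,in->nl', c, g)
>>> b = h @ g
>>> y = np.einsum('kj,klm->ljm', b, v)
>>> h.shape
(13, 13)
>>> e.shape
(11, 11, 11)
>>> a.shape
(13, 11, 11)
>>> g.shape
(13, 13)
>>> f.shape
(11,)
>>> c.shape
(11, 13)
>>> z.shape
(11, 3)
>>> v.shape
(13, 11, 11)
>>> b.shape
(13, 13)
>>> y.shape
(11, 13, 11)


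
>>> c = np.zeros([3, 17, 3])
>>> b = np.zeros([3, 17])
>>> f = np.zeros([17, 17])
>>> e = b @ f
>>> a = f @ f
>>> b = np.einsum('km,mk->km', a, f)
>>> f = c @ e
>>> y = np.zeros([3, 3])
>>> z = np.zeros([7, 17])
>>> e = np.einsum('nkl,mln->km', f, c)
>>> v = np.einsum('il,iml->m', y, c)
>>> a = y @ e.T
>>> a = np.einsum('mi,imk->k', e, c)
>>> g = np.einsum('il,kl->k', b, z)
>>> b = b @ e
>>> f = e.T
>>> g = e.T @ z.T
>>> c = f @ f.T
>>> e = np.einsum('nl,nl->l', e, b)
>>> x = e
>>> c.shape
(3, 3)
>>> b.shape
(17, 3)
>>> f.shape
(3, 17)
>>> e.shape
(3,)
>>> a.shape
(3,)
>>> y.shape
(3, 3)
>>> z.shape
(7, 17)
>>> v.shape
(17,)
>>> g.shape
(3, 7)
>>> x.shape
(3,)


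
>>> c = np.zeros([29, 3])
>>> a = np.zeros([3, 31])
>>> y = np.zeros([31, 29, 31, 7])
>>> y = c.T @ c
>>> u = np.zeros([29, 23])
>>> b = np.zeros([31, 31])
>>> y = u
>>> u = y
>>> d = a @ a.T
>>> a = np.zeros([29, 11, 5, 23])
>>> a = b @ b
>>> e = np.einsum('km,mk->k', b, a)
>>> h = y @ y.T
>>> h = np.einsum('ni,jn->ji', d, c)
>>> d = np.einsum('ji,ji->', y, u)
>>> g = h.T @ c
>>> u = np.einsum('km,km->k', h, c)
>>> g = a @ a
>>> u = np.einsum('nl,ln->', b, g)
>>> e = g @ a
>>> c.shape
(29, 3)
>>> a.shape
(31, 31)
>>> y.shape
(29, 23)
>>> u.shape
()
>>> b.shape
(31, 31)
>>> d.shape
()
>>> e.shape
(31, 31)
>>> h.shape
(29, 3)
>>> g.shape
(31, 31)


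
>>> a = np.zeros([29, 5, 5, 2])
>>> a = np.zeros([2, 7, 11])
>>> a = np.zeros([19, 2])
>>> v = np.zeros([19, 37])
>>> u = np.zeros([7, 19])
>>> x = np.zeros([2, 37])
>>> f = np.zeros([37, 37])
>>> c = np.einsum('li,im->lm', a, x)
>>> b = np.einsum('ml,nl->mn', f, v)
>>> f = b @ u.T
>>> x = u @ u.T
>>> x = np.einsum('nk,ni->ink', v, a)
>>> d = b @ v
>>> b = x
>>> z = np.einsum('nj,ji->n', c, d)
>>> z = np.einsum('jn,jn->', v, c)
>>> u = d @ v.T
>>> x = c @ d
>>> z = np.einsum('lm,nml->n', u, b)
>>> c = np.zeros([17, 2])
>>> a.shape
(19, 2)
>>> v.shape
(19, 37)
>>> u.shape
(37, 19)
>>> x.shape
(19, 37)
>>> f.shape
(37, 7)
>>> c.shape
(17, 2)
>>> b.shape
(2, 19, 37)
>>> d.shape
(37, 37)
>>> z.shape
(2,)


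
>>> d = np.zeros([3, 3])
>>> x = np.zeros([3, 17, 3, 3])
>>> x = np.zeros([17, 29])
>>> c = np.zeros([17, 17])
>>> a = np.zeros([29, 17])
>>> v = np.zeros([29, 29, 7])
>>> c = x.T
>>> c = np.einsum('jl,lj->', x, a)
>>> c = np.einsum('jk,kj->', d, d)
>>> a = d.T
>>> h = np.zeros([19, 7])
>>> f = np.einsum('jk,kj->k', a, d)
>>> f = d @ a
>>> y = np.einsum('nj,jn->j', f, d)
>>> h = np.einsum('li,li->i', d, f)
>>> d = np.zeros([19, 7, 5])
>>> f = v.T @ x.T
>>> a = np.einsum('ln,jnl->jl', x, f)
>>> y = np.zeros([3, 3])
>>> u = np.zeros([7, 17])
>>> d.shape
(19, 7, 5)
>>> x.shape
(17, 29)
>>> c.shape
()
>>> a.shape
(7, 17)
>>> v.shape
(29, 29, 7)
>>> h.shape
(3,)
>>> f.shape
(7, 29, 17)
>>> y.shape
(3, 3)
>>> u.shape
(7, 17)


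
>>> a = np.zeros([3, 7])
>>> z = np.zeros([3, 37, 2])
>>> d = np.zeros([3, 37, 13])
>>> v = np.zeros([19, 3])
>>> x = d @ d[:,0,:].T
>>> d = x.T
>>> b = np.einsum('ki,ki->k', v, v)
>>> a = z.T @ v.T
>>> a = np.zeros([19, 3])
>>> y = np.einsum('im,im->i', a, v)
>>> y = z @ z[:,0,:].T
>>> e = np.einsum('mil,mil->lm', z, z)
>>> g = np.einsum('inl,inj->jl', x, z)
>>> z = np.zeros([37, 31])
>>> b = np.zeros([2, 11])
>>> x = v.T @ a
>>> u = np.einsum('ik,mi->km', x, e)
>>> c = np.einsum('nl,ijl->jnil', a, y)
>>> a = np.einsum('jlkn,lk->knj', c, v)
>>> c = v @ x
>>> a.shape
(3, 3, 37)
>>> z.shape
(37, 31)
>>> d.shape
(3, 37, 3)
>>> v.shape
(19, 3)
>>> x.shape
(3, 3)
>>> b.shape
(2, 11)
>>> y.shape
(3, 37, 3)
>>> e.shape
(2, 3)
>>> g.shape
(2, 3)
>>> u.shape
(3, 2)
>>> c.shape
(19, 3)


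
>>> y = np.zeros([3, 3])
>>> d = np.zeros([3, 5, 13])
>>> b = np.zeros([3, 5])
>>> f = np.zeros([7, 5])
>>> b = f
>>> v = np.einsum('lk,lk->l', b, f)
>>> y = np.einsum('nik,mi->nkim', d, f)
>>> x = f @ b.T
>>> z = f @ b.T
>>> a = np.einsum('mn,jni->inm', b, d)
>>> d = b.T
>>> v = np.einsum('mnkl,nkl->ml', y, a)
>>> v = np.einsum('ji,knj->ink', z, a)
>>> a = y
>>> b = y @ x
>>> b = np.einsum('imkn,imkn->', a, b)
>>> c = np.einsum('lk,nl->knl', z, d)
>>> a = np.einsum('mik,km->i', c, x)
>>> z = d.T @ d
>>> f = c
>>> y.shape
(3, 13, 5, 7)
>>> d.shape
(5, 7)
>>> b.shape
()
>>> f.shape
(7, 5, 7)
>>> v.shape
(7, 5, 13)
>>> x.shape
(7, 7)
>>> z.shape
(7, 7)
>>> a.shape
(5,)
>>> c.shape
(7, 5, 7)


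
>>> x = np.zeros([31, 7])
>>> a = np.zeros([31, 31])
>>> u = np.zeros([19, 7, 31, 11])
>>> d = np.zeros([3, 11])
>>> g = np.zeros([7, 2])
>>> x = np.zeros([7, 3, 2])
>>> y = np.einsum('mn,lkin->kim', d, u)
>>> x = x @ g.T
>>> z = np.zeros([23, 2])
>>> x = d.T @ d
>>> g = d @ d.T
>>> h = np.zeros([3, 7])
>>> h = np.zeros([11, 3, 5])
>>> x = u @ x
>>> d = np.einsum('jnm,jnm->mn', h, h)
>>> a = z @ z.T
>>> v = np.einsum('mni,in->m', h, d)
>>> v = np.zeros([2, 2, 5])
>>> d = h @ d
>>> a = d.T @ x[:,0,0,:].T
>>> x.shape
(19, 7, 31, 11)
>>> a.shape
(3, 3, 19)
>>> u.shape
(19, 7, 31, 11)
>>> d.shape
(11, 3, 3)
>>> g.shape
(3, 3)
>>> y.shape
(7, 31, 3)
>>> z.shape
(23, 2)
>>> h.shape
(11, 3, 5)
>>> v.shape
(2, 2, 5)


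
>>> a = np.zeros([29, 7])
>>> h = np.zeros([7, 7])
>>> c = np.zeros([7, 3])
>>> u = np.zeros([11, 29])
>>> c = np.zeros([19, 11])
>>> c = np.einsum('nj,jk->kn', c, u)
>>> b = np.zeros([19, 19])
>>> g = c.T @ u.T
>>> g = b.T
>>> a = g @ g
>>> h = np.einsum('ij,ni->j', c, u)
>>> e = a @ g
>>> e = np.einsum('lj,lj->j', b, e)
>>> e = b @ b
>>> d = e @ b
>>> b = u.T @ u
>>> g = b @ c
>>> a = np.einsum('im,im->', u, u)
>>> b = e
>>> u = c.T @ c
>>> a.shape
()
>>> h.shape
(19,)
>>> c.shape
(29, 19)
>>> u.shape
(19, 19)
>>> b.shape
(19, 19)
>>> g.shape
(29, 19)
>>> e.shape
(19, 19)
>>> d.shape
(19, 19)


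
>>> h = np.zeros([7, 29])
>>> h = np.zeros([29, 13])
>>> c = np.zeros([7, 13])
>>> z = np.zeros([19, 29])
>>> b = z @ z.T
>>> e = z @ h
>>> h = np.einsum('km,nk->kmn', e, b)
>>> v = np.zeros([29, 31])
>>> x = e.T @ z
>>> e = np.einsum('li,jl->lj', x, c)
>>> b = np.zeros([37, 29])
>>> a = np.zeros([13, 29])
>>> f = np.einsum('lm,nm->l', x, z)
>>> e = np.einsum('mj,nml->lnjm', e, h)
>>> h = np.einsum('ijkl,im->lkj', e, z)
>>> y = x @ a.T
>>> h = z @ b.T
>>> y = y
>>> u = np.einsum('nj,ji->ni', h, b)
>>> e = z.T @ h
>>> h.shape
(19, 37)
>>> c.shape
(7, 13)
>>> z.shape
(19, 29)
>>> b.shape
(37, 29)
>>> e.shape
(29, 37)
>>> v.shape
(29, 31)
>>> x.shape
(13, 29)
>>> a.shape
(13, 29)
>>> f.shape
(13,)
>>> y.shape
(13, 13)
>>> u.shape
(19, 29)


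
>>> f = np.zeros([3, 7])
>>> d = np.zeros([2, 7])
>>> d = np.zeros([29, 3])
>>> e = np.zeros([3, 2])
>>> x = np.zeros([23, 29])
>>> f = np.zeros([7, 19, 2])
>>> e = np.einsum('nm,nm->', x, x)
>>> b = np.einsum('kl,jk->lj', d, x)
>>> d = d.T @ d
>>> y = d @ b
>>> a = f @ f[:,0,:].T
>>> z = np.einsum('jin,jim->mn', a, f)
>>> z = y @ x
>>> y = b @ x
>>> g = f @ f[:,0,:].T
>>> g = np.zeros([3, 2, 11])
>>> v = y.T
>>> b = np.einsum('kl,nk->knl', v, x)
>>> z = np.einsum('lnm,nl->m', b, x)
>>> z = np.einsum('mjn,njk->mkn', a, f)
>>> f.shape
(7, 19, 2)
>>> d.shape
(3, 3)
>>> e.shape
()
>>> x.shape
(23, 29)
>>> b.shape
(29, 23, 3)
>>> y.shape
(3, 29)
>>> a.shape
(7, 19, 7)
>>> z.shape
(7, 2, 7)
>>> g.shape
(3, 2, 11)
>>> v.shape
(29, 3)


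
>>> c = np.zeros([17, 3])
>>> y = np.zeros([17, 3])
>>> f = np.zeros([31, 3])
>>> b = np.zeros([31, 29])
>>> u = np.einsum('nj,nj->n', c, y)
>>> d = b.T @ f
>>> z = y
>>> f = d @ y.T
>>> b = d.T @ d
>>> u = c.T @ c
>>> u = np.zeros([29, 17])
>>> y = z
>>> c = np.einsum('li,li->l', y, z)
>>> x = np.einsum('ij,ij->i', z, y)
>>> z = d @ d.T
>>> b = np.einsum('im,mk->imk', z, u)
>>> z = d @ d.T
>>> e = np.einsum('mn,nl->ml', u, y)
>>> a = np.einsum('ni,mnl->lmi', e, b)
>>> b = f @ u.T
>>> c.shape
(17,)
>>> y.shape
(17, 3)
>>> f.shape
(29, 17)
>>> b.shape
(29, 29)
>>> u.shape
(29, 17)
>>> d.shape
(29, 3)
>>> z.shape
(29, 29)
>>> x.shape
(17,)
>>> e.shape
(29, 3)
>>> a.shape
(17, 29, 3)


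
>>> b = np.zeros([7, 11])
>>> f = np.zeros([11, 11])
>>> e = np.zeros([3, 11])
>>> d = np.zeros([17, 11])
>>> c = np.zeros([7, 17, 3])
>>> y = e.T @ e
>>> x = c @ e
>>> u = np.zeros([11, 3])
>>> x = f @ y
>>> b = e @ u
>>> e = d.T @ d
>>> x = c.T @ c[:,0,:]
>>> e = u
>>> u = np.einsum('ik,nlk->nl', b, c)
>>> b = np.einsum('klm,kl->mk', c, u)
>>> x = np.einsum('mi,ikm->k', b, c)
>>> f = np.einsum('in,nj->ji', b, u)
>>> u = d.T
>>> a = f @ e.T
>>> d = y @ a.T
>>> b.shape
(3, 7)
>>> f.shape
(17, 3)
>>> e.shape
(11, 3)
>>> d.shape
(11, 17)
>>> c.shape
(7, 17, 3)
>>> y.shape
(11, 11)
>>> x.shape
(17,)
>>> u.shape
(11, 17)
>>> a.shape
(17, 11)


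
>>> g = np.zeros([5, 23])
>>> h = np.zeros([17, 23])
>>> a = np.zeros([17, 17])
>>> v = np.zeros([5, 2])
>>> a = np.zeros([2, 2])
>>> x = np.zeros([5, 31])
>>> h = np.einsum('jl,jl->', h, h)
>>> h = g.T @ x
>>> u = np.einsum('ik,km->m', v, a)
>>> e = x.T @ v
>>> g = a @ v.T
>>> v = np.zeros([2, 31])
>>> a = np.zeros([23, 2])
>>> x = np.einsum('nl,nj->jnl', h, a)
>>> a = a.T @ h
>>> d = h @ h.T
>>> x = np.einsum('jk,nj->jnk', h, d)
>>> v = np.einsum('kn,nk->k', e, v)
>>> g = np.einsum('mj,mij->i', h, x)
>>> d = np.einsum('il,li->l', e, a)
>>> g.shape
(23,)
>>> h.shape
(23, 31)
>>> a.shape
(2, 31)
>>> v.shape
(31,)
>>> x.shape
(23, 23, 31)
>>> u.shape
(2,)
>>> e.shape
(31, 2)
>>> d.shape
(2,)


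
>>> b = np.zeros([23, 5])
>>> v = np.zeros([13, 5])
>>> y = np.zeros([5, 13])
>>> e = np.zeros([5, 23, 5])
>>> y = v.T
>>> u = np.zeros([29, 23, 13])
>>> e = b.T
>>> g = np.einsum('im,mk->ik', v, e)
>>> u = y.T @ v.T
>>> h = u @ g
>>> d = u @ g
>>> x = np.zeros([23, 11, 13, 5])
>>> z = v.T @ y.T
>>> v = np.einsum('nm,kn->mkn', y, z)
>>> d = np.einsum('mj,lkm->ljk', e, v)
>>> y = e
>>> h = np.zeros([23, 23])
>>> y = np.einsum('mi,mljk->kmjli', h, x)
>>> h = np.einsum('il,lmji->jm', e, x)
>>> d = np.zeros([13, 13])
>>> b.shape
(23, 5)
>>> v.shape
(13, 5, 5)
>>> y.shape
(5, 23, 13, 11, 23)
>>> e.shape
(5, 23)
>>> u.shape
(13, 13)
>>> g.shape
(13, 23)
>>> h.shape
(13, 11)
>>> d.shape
(13, 13)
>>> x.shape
(23, 11, 13, 5)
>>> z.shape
(5, 5)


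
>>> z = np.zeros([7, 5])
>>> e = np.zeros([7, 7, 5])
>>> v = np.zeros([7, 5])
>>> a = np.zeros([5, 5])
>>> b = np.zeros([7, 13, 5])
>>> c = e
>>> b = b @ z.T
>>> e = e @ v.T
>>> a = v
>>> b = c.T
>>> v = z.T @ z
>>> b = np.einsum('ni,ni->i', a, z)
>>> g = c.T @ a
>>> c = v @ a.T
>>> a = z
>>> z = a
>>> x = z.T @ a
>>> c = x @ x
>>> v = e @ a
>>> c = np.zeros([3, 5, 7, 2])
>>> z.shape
(7, 5)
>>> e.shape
(7, 7, 7)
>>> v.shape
(7, 7, 5)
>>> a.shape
(7, 5)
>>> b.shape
(5,)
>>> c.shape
(3, 5, 7, 2)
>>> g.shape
(5, 7, 5)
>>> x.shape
(5, 5)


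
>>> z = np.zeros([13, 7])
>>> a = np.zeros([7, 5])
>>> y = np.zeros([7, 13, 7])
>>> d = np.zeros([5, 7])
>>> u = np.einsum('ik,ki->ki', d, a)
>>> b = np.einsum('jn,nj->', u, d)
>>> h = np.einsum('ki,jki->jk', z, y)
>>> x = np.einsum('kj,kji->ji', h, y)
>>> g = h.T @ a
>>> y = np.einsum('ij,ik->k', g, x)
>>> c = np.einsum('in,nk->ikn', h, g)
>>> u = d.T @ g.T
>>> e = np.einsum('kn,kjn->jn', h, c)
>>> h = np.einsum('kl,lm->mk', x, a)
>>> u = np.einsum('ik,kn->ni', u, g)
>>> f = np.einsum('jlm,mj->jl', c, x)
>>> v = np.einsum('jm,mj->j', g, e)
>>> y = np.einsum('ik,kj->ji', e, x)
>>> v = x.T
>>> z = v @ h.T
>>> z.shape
(7, 5)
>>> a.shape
(7, 5)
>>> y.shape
(7, 5)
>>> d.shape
(5, 7)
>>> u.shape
(5, 7)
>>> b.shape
()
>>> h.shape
(5, 13)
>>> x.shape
(13, 7)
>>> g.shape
(13, 5)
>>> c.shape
(7, 5, 13)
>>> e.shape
(5, 13)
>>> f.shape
(7, 5)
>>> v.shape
(7, 13)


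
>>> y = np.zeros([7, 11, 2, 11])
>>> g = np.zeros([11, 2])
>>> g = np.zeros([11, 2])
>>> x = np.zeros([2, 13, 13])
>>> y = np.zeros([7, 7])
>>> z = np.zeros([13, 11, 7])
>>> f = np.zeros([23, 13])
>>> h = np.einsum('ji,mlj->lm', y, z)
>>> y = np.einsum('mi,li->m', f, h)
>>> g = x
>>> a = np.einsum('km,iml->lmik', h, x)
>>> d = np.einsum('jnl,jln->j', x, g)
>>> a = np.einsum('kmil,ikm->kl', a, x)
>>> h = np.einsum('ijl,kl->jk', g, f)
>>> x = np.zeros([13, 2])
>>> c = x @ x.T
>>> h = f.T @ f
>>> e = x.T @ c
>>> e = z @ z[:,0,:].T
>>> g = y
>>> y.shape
(23,)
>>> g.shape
(23,)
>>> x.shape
(13, 2)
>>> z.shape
(13, 11, 7)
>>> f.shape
(23, 13)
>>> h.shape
(13, 13)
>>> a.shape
(13, 11)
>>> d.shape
(2,)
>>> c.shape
(13, 13)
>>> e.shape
(13, 11, 13)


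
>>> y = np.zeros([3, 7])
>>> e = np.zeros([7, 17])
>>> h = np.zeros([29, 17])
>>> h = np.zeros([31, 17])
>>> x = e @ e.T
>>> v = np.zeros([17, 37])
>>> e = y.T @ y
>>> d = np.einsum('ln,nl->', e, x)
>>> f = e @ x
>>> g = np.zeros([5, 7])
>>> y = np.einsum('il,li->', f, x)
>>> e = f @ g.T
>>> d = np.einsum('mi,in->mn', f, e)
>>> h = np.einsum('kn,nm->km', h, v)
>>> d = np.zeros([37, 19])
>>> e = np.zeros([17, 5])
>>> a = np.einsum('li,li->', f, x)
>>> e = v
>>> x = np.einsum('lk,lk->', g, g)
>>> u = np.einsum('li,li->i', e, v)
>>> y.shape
()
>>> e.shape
(17, 37)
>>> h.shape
(31, 37)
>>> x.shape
()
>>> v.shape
(17, 37)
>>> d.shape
(37, 19)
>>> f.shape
(7, 7)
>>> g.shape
(5, 7)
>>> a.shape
()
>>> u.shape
(37,)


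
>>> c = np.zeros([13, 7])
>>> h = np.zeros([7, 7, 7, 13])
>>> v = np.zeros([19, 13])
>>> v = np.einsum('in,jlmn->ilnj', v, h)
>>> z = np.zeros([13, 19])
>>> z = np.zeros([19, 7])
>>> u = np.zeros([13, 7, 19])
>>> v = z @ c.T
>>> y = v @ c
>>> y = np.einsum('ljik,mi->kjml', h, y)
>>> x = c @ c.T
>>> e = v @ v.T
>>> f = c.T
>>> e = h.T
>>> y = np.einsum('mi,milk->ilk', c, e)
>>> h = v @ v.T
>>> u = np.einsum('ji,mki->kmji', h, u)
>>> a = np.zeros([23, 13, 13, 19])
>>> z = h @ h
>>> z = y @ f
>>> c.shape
(13, 7)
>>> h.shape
(19, 19)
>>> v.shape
(19, 13)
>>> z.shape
(7, 7, 13)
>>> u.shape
(7, 13, 19, 19)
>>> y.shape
(7, 7, 7)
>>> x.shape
(13, 13)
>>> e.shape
(13, 7, 7, 7)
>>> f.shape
(7, 13)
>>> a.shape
(23, 13, 13, 19)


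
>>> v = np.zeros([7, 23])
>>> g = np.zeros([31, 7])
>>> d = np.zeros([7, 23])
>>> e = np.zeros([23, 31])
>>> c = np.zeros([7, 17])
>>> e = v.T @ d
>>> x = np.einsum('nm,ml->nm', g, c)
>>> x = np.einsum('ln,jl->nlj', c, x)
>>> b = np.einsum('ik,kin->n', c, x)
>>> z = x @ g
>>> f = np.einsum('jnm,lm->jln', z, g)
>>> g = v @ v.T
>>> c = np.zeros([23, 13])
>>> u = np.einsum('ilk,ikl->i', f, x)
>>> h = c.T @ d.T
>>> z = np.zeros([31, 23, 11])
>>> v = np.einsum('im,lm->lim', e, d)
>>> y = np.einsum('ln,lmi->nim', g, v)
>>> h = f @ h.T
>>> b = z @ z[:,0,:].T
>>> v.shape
(7, 23, 23)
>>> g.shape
(7, 7)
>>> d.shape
(7, 23)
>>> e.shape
(23, 23)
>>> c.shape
(23, 13)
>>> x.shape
(17, 7, 31)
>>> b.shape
(31, 23, 31)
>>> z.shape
(31, 23, 11)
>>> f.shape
(17, 31, 7)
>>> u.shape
(17,)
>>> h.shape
(17, 31, 13)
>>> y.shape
(7, 23, 23)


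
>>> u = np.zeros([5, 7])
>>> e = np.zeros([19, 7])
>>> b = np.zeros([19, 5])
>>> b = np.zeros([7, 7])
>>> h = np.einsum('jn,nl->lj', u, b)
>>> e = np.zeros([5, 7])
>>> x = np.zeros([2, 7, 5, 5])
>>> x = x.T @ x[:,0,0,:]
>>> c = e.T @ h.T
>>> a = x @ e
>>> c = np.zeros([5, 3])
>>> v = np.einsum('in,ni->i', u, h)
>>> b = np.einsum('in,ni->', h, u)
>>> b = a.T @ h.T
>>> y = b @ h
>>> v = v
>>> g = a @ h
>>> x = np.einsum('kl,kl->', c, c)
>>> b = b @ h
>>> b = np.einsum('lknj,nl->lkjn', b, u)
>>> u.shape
(5, 7)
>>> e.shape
(5, 7)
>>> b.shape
(7, 7, 5, 5)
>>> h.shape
(7, 5)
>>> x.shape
()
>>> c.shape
(5, 3)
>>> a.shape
(5, 5, 7, 7)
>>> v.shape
(5,)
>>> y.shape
(7, 7, 5, 5)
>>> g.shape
(5, 5, 7, 5)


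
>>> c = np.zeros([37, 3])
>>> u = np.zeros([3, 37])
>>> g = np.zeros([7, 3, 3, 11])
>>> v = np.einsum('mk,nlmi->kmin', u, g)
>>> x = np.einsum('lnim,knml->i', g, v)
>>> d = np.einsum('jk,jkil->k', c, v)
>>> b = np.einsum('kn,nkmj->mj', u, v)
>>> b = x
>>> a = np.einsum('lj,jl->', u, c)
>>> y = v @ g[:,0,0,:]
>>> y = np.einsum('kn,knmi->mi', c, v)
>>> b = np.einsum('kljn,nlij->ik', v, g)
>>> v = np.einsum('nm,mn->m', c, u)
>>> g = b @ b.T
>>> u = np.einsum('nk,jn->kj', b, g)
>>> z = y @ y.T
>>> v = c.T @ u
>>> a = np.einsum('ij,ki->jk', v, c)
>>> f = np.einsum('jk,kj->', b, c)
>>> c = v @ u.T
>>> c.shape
(3, 37)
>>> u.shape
(37, 3)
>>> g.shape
(3, 3)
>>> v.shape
(3, 3)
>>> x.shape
(3,)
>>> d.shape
(3,)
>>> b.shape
(3, 37)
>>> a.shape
(3, 37)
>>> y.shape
(11, 7)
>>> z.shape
(11, 11)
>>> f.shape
()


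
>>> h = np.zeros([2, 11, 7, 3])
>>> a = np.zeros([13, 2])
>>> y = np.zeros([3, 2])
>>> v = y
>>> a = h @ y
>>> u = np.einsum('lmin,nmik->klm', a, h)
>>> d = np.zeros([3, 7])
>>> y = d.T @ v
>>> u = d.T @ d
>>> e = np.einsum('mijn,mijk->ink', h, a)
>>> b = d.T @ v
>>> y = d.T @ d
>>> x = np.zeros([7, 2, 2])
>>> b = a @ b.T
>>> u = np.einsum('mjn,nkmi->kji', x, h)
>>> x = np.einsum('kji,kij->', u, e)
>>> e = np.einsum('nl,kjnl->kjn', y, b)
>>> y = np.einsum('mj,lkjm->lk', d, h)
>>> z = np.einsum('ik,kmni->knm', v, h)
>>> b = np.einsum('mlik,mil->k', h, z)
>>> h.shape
(2, 11, 7, 3)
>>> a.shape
(2, 11, 7, 2)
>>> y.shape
(2, 11)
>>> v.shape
(3, 2)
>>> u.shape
(11, 2, 3)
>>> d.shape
(3, 7)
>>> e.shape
(2, 11, 7)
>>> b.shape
(3,)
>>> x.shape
()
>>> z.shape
(2, 7, 11)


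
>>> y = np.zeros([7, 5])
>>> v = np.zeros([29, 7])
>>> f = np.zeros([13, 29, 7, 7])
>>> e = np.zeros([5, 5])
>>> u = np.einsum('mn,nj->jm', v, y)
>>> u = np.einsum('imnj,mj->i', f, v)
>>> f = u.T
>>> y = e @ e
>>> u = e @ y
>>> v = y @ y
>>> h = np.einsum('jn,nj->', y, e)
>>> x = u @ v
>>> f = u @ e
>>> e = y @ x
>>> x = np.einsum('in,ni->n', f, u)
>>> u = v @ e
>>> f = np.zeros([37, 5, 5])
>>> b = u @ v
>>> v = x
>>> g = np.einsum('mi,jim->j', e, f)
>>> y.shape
(5, 5)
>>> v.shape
(5,)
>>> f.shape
(37, 5, 5)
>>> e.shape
(5, 5)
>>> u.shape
(5, 5)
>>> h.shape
()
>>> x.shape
(5,)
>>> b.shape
(5, 5)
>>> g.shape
(37,)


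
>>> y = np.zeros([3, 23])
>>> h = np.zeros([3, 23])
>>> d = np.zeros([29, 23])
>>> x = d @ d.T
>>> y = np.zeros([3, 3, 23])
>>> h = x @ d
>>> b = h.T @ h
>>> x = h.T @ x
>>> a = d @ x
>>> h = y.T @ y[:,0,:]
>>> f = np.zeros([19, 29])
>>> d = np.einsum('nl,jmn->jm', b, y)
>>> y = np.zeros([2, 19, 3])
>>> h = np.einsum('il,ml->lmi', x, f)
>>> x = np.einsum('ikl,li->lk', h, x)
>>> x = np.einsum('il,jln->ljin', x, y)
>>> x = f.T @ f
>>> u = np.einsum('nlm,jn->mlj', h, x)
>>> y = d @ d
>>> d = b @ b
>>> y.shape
(3, 3)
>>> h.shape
(29, 19, 23)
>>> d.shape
(23, 23)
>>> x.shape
(29, 29)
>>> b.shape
(23, 23)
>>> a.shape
(29, 29)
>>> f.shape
(19, 29)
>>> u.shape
(23, 19, 29)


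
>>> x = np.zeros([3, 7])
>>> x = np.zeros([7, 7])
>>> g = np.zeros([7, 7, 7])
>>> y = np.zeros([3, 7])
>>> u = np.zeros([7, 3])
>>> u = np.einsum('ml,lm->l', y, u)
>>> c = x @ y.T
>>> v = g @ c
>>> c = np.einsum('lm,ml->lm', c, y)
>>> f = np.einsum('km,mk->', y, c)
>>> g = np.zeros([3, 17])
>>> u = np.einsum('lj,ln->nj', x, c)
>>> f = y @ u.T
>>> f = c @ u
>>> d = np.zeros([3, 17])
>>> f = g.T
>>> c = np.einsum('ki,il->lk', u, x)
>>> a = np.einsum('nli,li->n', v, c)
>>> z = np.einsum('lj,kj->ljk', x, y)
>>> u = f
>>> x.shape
(7, 7)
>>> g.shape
(3, 17)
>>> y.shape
(3, 7)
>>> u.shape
(17, 3)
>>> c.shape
(7, 3)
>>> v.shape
(7, 7, 3)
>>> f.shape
(17, 3)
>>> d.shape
(3, 17)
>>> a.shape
(7,)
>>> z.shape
(7, 7, 3)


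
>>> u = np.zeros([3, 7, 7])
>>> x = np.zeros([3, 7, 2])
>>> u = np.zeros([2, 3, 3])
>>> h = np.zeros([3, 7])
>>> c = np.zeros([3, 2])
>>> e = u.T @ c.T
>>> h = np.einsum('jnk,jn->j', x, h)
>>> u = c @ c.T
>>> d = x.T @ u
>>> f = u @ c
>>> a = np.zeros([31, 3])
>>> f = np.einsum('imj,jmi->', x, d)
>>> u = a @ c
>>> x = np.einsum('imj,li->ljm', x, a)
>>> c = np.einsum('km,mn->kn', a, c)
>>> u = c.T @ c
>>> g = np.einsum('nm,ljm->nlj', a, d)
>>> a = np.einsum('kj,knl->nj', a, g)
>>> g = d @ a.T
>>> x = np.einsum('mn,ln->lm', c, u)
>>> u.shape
(2, 2)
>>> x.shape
(2, 31)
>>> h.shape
(3,)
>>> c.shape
(31, 2)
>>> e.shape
(3, 3, 3)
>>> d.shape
(2, 7, 3)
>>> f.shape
()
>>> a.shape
(2, 3)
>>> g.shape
(2, 7, 2)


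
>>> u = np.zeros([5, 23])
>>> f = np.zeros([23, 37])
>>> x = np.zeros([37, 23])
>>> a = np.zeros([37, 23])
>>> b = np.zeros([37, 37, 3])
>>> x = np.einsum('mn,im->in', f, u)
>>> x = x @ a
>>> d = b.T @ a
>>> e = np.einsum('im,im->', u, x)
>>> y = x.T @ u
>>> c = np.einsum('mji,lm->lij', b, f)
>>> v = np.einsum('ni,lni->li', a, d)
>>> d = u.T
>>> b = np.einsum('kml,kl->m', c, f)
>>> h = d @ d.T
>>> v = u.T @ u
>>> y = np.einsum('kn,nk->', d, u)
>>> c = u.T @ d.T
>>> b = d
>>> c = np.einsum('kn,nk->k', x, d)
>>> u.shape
(5, 23)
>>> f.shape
(23, 37)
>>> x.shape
(5, 23)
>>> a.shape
(37, 23)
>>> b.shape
(23, 5)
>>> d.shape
(23, 5)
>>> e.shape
()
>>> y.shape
()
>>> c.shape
(5,)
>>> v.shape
(23, 23)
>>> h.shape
(23, 23)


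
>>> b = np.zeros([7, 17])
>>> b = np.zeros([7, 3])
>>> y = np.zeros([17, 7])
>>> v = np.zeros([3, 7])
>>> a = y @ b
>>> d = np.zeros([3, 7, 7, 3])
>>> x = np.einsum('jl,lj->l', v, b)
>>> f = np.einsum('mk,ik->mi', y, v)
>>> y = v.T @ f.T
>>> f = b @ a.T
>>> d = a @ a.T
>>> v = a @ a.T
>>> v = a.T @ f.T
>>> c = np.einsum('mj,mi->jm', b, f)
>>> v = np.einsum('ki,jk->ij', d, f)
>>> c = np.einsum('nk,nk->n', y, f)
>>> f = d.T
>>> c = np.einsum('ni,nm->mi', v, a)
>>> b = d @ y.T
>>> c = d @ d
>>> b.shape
(17, 7)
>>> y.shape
(7, 17)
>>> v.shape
(17, 7)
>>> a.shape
(17, 3)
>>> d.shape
(17, 17)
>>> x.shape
(7,)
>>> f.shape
(17, 17)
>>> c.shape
(17, 17)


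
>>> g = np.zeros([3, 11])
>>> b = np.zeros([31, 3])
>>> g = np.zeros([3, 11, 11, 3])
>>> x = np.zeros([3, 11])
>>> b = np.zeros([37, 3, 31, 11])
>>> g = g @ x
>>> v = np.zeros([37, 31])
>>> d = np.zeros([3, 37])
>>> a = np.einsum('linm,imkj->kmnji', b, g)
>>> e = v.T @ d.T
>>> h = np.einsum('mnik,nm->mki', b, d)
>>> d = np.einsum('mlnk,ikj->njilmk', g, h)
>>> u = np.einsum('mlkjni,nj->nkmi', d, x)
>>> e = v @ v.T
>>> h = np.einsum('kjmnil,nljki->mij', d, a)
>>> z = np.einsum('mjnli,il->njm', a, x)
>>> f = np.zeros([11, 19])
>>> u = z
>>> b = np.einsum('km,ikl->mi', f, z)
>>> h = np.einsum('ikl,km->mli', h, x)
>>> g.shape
(3, 11, 11, 11)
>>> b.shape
(19, 31)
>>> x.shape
(3, 11)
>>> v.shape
(37, 31)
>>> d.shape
(11, 31, 37, 11, 3, 11)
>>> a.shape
(11, 11, 31, 11, 3)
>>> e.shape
(37, 37)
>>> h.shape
(11, 31, 37)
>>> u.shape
(31, 11, 11)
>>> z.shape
(31, 11, 11)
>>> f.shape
(11, 19)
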